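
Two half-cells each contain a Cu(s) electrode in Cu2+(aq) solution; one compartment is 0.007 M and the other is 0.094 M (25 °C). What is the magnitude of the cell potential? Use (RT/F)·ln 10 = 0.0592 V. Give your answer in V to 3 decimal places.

0.033 V

For a concentration cell E°cell = 0, since both electrodes use the same couple.
The compartment with the higher Cu2+(aq) concentration (0.094 M) acts as the cathode; ions are reduced there and produced at the dilute (0.007 M) anode.
With n = 2, Ecell = −(0.0592/2)·log([dilute]/[conc]) = −(0.0592/2)·log(0.007/0.094) = +0.033 V.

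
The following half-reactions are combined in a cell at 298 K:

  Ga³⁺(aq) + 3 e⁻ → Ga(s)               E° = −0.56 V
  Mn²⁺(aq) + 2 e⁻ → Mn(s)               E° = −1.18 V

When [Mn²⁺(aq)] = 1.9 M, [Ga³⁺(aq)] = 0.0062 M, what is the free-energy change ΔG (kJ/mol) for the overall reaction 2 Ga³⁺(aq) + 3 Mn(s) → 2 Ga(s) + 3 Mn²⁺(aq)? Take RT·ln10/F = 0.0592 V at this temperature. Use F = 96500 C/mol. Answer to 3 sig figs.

−329 kJ/mol

E°cell = −0.56 − (−1.18) = +0.62 V; the balanced reaction transfers n = 6 electrons.
Here Q = [Mn²⁺(aq)]^3 / [Ga³⁺(aq)]^2 = 1.78×10^5 (log Q = 5.251), giving E = +0.62 − (0.0592/6)·(5.251) = +0.5682 V.
Finally ΔG = −nFE = −(6)(96500 C/mol)(+0.5682 V) = −329 kJ/mol.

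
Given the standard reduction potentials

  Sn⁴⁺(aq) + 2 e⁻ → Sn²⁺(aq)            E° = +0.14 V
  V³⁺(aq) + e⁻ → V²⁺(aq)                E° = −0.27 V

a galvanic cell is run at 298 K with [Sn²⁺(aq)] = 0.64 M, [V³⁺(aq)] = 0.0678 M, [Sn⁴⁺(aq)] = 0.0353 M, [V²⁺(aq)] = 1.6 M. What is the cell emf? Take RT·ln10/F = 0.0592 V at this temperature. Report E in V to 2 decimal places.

+0.45 V

Since E°(Sn⁴⁺/Sn²⁺) > E°(V³⁺/V²⁺), Sn⁴⁺/Sn²⁺ serves as the cathode.
E°cell = +0.14 − (−0.27) = +0.41 V, with n = 2 electrons transferred.
For the overall reaction Sn⁴⁺(aq) + 2 V²⁺(aq) → Sn²⁺(aq) + 2 V³⁺(aq), Q = ([Sn²⁺(aq)]·[V³⁺(aq)]^2) / ([Sn⁴⁺(aq)]·[V²⁺(aq)]^2) = 0.0326, giving log Q = −1.487.
By the Nernst equation, E = +0.41 − (0.0592/2)·(−1.487) = +0.45 V.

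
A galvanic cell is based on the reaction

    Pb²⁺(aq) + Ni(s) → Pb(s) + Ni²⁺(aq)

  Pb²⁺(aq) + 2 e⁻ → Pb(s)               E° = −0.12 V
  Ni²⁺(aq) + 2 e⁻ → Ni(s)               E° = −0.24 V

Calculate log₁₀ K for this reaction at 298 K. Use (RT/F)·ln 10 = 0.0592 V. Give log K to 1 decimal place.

The Pb²⁺/Pb couple is reduced (cathode); E°cell = −0.12 − (−0.24) = +0.12 V with n = 2.
At equilibrium E = 0, so log K = nE°cell / 0.0592 = (2)(+0.12) / 0.0592 = 4.1.

log K = 4.1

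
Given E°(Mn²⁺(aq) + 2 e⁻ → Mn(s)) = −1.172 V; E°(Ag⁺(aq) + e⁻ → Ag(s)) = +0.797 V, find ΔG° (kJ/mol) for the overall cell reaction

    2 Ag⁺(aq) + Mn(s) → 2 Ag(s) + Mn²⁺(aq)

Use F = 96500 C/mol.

−380 kJ/mol

In the reaction as written Ag⁺(aq) is reduced, so the Ag⁺/Ag couple is the cathode and Mn²⁺/Mn is the anode.
E°cell = +0.797 − (−1.172) = +1.969 V; balancing electrons gives n = 2.
ΔG° = −nFE°cell = −(2)(96500)(+1.969) J/mol = −380 kJ/mol.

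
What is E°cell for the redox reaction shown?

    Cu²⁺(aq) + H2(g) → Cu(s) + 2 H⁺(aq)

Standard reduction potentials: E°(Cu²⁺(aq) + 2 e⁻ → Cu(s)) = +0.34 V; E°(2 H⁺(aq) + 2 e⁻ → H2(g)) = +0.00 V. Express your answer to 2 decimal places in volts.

In the reaction as written, Cu²⁺(aq) is reduced (cathode) and H⁺(aq) is produced by oxidation at the anode.
E°cell = E°(cathode) − E°(anode) = +0.34 − (+0.00) = +0.34 V.

+0.34 V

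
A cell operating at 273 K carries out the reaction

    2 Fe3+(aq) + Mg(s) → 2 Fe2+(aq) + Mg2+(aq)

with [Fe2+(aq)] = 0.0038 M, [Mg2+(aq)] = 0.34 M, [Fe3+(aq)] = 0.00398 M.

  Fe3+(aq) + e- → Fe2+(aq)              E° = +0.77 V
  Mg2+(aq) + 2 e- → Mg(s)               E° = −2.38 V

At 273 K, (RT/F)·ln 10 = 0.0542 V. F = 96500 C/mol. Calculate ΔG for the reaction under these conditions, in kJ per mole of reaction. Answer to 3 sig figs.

−611 kJ/mol

The standard cell potential is +0.77 − (−2.38) = +3.15 V, with n = 2 electrons in the balanced equation.
Q = ([Fe2+(aq)]^2·[Mg2+(aq)]) / [Fe3+(aq)]^2 = 0.31, so log Q = −0.509 and E = +3.15 − (0.0542/2)(−0.509) = +3.1638 V.
Finally ΔG = −nFE = −(2)(96500 C/mol)(+3.1638 V) = −611 kJ/mol.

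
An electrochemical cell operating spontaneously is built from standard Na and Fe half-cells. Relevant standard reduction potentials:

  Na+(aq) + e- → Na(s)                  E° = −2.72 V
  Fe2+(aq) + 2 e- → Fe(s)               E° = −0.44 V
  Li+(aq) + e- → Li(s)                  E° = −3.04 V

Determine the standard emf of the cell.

+2.28 V

Of the two couples in this cell, the one with the more positive reduction potential is reduced at the cathode: here that is Fe²⁺/Fe (−0.44 V); Na⁺/Na (−2.72 V) is the anode.
E°cell = E°(cathode) − E°(anode) = −0.44 − (−2.72) = +2.28 V.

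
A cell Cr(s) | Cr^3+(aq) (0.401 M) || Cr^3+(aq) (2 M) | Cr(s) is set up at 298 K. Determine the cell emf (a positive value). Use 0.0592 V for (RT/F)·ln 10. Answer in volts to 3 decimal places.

0.014 V

For a concentration cell E°cell = 0, since both electrodes use the same couple.
The compartment with the higher Cr^3+(aq) concentration (2 M) acts as the cathode; ions are reduced there and produced at the dilute (0.401 M) anode.
With n = 3, Ecell = −(0.0592/3)·log([dilute]/[conc]) = −(0.0592/3)·log(0.401/2) = +0.014 V.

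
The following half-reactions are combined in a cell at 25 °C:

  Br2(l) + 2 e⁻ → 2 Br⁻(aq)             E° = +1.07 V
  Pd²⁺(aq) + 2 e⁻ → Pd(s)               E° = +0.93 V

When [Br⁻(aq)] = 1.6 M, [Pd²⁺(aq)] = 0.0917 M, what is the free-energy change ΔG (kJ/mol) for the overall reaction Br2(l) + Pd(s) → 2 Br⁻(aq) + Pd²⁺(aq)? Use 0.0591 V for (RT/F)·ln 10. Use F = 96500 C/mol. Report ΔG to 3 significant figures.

−30.6 kJ/mol

With Br₂/Br⁻ reduced at the cathode, E°cell = +1.07 − (+0.93) = +0.14 V and n = 2.
The reaction quotient is [Br⁻(aq)]^2·[Pd²⁺(aq)] = 0.235; by Nernst, E = +0.14 − (0.0591/2)(−0.629) = +0.1586 V.
ΔG = −nFE = −(2)(96500)(+0.1586) J/mol = −30.6 kJ/mol.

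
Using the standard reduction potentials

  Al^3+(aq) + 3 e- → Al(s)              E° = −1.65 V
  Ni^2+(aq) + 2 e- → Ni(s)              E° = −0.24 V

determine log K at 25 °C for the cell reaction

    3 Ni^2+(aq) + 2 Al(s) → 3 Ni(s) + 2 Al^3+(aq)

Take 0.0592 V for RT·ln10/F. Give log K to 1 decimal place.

log K = 142.9

The Ni²⁺/Ni couple is reduced (cathode); E°cell = −0.24 − (−1.65) = +1.41 V with n = 6.
At equilibrium E = 0, so log K = nE°cell / 0.0592 = (6)(+1.41) / 0.0592 = 142.9.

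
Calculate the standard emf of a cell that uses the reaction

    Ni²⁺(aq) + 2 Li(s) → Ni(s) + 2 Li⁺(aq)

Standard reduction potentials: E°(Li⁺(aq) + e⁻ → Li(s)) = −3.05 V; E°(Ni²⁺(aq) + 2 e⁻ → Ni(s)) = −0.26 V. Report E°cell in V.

Ni²⁺(aq) gains electrons, so the Ni²⁺/Ni couple is the cathode; the Li⁺/Li couple is the anode.
E°cell = E°(cathode) − E°(anode) = −0.26 − (−3.05) = +2.79 V.

+2.79 V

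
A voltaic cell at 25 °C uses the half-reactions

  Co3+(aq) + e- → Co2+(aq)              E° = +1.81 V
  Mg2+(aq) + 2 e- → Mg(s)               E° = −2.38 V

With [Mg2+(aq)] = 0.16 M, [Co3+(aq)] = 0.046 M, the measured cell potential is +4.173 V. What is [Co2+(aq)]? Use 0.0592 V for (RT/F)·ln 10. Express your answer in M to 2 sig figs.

With Co³⁺/Co²⁺ at the cathode and Mg²⁺/Mg at the anode, E°cell = +1.81 − (−2.38) = +4.19 V (n = 2).
From the Nernst equation, log Q = n(E° − E)/0.0592 = 2·(+4.19 − (+4.173))/0.0592 = 0.574.
For 2 Co3+(aq) + Mg(s) → 2 Co2+(aq) + Mg2+(aq), the reaction quotient is Q = ([Co2+(aq)]^2·[Mg2+(aq)]) / [Co3+(aq)]^2.
Isolating [Co2+(aq)] in Q = 10^{0.574} yields log [Co2+(aq)] = −0.652, i.e. 0.22 M.

0.22 M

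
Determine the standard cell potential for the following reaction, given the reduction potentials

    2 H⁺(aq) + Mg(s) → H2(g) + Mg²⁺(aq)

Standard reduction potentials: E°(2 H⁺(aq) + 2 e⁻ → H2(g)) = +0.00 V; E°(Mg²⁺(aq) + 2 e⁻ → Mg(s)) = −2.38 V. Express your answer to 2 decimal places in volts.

H⁺(aq) gains electrons, so the 2H⁺/H₂ couple is the cathode; the Mg²⁺/Mg couple is the anode.
E°cell = E°(cathode) − E°(anode) = +0.00 − (−2.38) = +2.38 V.

+2.38 V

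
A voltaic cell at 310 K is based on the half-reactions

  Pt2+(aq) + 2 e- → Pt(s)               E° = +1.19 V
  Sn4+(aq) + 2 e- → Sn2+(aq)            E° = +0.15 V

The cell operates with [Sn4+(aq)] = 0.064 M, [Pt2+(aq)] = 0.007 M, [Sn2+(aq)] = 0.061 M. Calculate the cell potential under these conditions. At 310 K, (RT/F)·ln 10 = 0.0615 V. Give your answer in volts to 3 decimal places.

The Pt²⁺/Pt couple has the more positive E°, so it is the cathode; Sn⁴⁺/Sn²⁺ is the anode.
The standard potential is +1.19 − (+0.15) = +1.04 V and the balanced reaction transfers n = 2 electrons.
For the overall reaction Pt2+(aq) + Sn2+(aq) → Pt(s) + Sn4+(aq), Q = [Sn4+(aq)] / ([Pt2+(aq)]·[Sn2+(aq)]) = 150, giving log Q = 2.176.
Applying E = E° − (RT ln10/nF)·log Q gives +1.04 − (0.0615/2)(2.176) = +0.973 V.

+0.973 V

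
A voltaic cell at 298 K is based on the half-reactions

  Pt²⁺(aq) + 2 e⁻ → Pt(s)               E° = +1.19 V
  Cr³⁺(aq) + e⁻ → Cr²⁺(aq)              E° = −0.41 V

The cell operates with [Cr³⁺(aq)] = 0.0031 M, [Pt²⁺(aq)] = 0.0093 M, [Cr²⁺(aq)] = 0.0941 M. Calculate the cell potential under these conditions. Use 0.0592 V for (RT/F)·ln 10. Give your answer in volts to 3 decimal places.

+1.628 V

Since E°(Pt²⁺/Pt) > E°(Cr³⁺/Cr²⁺), Pt²⁺/Pt serves as the cathode.
The standard potential is +1.19 − (−0.41) = +1.60 V and the balanced reaction transfers n = 2 electrons.
For the overall reaction Pt²⁺(aq) + 2 Cr²⁺(aq) → Pt(s) + 2 Cr³⁺(aq), Q = [Cr³⁺(aq)]^2 / ([Pt²⁺(aq)]·[Cr²⁺(aq)]^2) = 0.117, giving log Q = −0.933.
Applying E = E° − (RT ln10/nF)·log Q gives +1.60 − (0.0592/2)(−0.933) = +1.628 V.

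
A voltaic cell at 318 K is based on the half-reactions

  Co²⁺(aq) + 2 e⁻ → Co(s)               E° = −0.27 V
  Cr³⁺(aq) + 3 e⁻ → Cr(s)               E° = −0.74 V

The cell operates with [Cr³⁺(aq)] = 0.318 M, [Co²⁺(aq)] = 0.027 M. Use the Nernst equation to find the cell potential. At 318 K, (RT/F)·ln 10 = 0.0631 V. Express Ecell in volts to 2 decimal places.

+0.43 V

The Co²⁺/Co couple has the more positive E°, so it is the cathode; Cr³⁺/Cr is the anode.
The standard potential is −0.27 − (−0.74) = +0.47 V and the balanced reaction transfers n = 6 electrons.
For the overall reaction 3 Co²⁺(aq) + 2 Cr(s) → 3 Co(s) + 2 Cr³⁺(aq), Q = [Cr³⁺(aq)]^2 / [Co²⁺(aq)]^3 = 5.14×10^3, giving log Q = 3.711.
By the Nernst equation, E = +0.47 − (0.0631/6)·(3.711) = +0.43 V.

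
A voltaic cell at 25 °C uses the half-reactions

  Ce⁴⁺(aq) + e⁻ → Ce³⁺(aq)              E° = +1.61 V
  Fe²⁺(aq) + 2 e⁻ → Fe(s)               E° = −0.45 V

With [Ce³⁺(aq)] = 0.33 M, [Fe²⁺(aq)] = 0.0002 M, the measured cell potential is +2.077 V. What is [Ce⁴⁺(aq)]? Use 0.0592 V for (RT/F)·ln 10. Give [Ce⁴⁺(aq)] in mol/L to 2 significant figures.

Ce⁴⁺/Ce³⁺ is the cathode (higher E°); E°cell = +1.61 − (−0.45) = +2.06 V with n = 2.
Since E = E° − (0.0592/n)·log Q, log Q = n(E° − E)/0.0592 = −0.574.
Balancing electrons gives 2 Ce⁴⁺(aq) + Fe(s) → 2 Ce³⁺(aq) + Fe²⁺(aq); thus Q = ([Ce³⁺(aq)]^2·[Fe²⁺(aq)]) / [Ce⁴⁺(aq)]^2.
Substituting the known concentrations and solving, log [Ce⁴⁺(aq)] = −2.044 and [Ce⁴⁺(aq)] = 0.0090 M.

0.0090 M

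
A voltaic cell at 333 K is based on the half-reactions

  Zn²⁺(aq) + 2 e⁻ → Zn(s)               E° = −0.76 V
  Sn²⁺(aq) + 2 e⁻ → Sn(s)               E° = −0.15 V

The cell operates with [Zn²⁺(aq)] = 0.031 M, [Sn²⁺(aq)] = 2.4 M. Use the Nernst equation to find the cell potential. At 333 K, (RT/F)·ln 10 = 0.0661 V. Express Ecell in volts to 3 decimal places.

Since E°(Sn²⁺/Sn) > E°(Zn²⁺/Zn), Sn²⁺/Sn serves as the cathode.
The standard potential is −0.15 − (−0.76) = +0.61 V and the balanced reaction transfers n = 2 electrons.
The balanced reaction is Sn²⁺(aq) + Zn(s) → Sn(s) + Zn²⁺(aq), so Q = [Zn²⁺(aq)] / [Sn²⁺(aq)] = 0.0129 and log Q = −1.889.
By the Nernst equation, E = +0.61 − (0.0661/2)·(−1.889) = +0.672 V.

+0.672 V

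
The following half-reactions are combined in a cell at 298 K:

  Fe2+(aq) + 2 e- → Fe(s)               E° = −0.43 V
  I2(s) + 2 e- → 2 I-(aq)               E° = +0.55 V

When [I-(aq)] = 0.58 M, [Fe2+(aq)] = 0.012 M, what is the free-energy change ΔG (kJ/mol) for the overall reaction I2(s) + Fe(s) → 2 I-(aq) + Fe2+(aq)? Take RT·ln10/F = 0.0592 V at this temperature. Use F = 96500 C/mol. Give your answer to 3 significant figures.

−203 kJ/mol

The standard cell potential is +0.55 − (−0.43) = +0.98 V, with n = 2 electrons in the balanced equation.
Here Q = [I-(aq)]^2·[Fe2+(aq)] = 0.00404 (log Q = −2.394), giving E = +0.98 − (0.0592/2)·(−2.394) = +1.0509 V.
ΔG = −nFE = −(2)(96500)(+1.0509) J/mol = −203 kJ/mol.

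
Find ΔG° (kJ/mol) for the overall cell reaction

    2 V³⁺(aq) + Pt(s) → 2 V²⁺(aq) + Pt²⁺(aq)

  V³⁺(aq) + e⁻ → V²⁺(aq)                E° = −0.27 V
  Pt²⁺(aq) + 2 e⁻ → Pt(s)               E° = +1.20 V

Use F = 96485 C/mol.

In the reaction as written V³⁺(aq) is reduced, so the V³⁺/V²⁺ couple is the cathode and Pt²⁺/Pt is the anode.
E°cell = −0.27 − (+1.20) = −1.47 V; balancing electrons gives n = 2.
ΔG° = −nFE°cell = −(2)(96485)(−1.47) J/mol = +284 kJ/mol.

+284 kJ/mol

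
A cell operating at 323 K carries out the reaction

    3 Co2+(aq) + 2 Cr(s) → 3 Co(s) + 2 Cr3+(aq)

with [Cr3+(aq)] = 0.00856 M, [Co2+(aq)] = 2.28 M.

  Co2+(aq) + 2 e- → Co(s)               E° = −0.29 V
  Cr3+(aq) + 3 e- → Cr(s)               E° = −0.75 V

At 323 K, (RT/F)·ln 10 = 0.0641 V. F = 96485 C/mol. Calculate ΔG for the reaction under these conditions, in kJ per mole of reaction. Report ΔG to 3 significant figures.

−298 kJ/mol

E°cell = −0.29 − (−0.75) = +0.46 V; the balanced reaction transfers n = 6 electrons.
Here Q = [Cr3+(aq)]^2 / [Co2+(aq)]^3 = 6.18×10^−6 (log Q = −5.209), giving E = +0.46 − (0.0641/6)·(−5.209) = +0.5156 V.
ΔG = −nFE = −(6)(96485)(+0.5156) J/mol = −298 kJ/mol.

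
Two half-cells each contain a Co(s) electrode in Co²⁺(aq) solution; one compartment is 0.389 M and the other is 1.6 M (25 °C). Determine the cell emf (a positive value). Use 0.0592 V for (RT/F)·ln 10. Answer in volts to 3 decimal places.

For a concentration cell E°cell = 0, since both electrodes use the same couple.
The compartment with the higher Co²⁺(aq) concentration (1.6 M) acts as the cathode; ions are reduced there and produced at the dilute (0.389 M) anode.
With n = 2, Ecell = −(0.0592/2)·log([dilute]/[conc]) = −(0.0592/2)·log(0.389/1.6) = +0.018 V.

0.018 V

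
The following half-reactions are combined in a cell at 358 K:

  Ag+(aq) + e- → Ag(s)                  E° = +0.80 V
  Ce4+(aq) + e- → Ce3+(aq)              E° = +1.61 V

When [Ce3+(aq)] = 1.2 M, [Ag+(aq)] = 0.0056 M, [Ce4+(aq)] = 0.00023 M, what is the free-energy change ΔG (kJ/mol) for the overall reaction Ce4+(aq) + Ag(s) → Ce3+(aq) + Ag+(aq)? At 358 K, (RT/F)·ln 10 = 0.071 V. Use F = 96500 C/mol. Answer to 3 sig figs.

−68.1 kJ/mol

E°cell = +1.61 − (+0.80) = +0.81 V; the balanced reaction transfers n = 1 electron.
Here Q = ([Ce3+(aq)]·[Ag+(aq)]) / [Ce4+(aq)] = 29.2 (log Q = 1.466), giving E = +0.81 − (0.071/1)·(1.466) = +0.7059 V.
Finally ΔG = −nFE = −(1)(96500 C/mol)(+0.7059 V) = −68.1 kJ/mol.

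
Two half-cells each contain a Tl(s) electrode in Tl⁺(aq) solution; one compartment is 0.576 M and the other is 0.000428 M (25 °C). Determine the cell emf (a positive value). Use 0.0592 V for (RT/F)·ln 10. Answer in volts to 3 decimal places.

For a concentration cell E°cell = 0, since both electrodes use the same couple.
The compartment with the higher Tl⁺(aq) concentration (0.576 M) acts as the cathode; ions are reduced there and produced at the dilute (0.000428 M) anode.
With n = 1, Ecell = −(0.0592/1)·log([dilute]/[conc]) = −(0.0592/1)·log(0.000428/0.576) = +0.185 V.

0.185 V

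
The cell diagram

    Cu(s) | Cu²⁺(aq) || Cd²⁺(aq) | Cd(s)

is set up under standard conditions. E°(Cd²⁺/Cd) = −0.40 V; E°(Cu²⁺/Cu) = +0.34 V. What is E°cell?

−0.74 V

By convention the left-hand electrode in cell notation is the anode (oxidation) and the right-hand electrode is the cathode (reduction).
E°cell = E°(right) − E°(left) = −0.40 − (+0.34) = −0.74 V.
The negative sign shows that, as written, the cell would require an external voltage to drive the reaction.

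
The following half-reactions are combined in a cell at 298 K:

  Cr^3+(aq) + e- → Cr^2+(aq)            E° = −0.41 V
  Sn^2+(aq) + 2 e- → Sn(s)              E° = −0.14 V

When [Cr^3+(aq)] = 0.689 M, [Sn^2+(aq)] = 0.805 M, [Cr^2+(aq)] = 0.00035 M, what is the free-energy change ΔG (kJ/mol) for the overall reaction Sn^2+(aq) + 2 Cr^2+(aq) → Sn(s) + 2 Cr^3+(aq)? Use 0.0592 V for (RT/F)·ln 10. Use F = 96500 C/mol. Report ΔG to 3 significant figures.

−13.9 kJ/mol

E°cell = −0.14 − (−0.41) = +0.27 V; the balanced reaction transfers n = 2 electrons.
Q = [Cr^3+(aq)]^2 / ([Sn^2+(aq)]·[Cr^2+(aq)]^2) = 4.81×10^6, so log Q = 6.683 and E = +0.27 − (0.0592/2)(6.683) = +0.0722 V.
ΔG = −nFE = −(2)(96500)(+0.0722) J/mol = −13.9 kJ/mol.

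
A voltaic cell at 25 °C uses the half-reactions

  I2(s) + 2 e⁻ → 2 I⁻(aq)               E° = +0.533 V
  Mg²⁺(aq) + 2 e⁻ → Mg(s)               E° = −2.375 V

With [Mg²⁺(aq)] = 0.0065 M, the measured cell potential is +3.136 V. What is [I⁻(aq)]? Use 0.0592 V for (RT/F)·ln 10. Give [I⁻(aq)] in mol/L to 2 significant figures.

0.0017 M

I₂/I⁻ is the cathode (higher E°); E°cell = +0.533 − (−2.375) = +2.908 V with n = 2.
Rearranging E = E° − (0.0592/n)·log Q gives log Q = 2(+2.908 − (+3.136))/0.0592 = −7.703.
Balancing electrons gives I2(s) + Mg(s) → 2 I⁻(aq) + Mg²⁺(aq); thus Q = [I⁻(aq)]^2·[Mg²⁺(aq)].
Substituting the known concentrations and solving, log [I⁻(aq)] = −2.758 and [I⁻(aq)] = 0.0017 M.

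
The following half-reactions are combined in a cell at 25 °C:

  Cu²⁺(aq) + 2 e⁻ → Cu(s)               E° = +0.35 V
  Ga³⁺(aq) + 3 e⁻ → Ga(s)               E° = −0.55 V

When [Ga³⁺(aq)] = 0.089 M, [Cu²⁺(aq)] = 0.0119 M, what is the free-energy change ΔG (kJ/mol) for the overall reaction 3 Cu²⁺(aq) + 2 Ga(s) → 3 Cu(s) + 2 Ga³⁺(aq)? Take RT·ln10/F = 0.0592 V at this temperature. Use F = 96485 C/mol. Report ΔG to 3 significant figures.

−500 kJ/mol

E°cell = +0.35 − (−0.55) = +0.90 V; the balanced reaction transfers n = 6 electrons.
Here Q = [Ga³⁺(aq)]^2 / [Cu²⁺(aq)]^3 = 4.7×10^3 (log Q = 3.672), giving E = +0.90 − (0.0592/6)·(3.672) = +0.8638 V.
ΔG = −nFE = −(6)(96485)(+0.8638) J/mol = −500 kJ/mol.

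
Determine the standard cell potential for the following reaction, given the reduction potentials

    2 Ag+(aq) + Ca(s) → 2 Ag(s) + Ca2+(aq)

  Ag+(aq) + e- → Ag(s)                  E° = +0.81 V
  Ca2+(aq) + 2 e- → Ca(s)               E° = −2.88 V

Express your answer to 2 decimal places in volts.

Ag+(aq) gains electrons, so the Ag⁺/Ag couple is the cathode; the Ca²⁺/Ca couple is the anode.
E°cell = E°(cathode) − E°(anode) = +0.81 − (−2.88) = +3.69 V.

+3.69 V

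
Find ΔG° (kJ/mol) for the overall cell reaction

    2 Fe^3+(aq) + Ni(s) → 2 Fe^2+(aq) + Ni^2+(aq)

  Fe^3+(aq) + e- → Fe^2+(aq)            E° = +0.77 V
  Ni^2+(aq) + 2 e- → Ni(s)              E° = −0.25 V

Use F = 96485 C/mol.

−197 kJ/mol

In the reaction as written Fe^3+(aq) is reduced, so the Fe³⁺/Fe²⁺ couple is the cathode and Ni²⁺/Ni is the anode.
E°cell = +0.77 − (−0.25) = +1.02 V; balancing electrons gives n = 2.
ΔG° = −nFE°cell = −(2)(96485)(+1.02) J/mol = −197 kJ/mol.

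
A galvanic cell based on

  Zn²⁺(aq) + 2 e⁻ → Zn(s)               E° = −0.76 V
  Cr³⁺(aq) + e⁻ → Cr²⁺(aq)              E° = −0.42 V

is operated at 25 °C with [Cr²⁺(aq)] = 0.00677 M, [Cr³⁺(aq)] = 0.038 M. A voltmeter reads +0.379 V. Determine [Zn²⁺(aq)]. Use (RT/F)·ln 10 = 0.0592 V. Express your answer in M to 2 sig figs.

Cr³⁺/Cr²⁺ is the cathode (higher E°); E°cell = −0.42 − (−0.76) = +0.34 V with n = 2.
Since E = E° − (0.0592/n)·log Q, log Q = n(E° − E)/0.0592 = −1.318.
The balanced reaction is 2 Cr³⁺(aq) + Zn(s) → 2 Cr²⁺(aq) + Zn²⁺(aq), so Q = ([Cr²⁺(aq)]^2·[Zn²⁺(aq)]) / [Cr³⁺(aq)]^2.
Substituting the known concentrations and solving, log [Zn²⁺(aq)] = 0.180 and [Zn²⁺(aq)] = 1.5 M.

1.5 M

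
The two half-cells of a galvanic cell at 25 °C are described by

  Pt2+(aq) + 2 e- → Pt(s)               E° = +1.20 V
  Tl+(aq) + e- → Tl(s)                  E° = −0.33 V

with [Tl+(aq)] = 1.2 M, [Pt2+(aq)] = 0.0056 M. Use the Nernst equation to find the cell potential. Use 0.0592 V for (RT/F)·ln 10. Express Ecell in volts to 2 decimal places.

+1.46 V

The Pt²⁺/Pt couple has the more positive E°, so it is the cathode; Tl⁺/Tl is the anode.
E°cell = +1.20 − (−0.33) = +1.53 V, with n = 2 electrons transferred.
The balanced reaction is Pt2+(aq) + 2 Tl(s) → Pt(s) + 2 Tl+(aq), so Q = [Tl+(aq)]^2 / [Pt2+(aq)] = 257 and log Q = 2.410.
By the Nernst equation, E = +1.53 − (0.0592/2)·(2.410) = +1.46 V.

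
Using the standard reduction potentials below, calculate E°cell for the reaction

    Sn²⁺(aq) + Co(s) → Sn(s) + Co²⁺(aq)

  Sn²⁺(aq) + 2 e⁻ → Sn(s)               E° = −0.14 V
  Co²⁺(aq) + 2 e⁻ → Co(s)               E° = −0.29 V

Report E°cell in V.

In the reaction as written, Sn²⁺(aq) is reduced (cathode) and Co²⁺(aq) is produced by oxidation at the anode.
E°cell = E°(cathode) − E°(anode) = −0.14 − (−0.29) = +0.15 V.

+0.15 V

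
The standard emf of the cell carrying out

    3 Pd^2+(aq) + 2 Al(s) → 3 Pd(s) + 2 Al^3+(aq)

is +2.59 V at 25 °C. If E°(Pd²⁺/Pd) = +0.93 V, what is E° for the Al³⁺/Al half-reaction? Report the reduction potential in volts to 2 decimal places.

In the reaction as written the Pd²⁺/Pd couple is reduced (cathode) and Al³⁺/Al is oxidized (anode), so E°cell = E°(Pd²⁺/Pd) − E°(Al³⁺/Al).
E°(Al³⁺/Al) = E°(cathode) − E°cell = +0.93 − (+2.59) = −1.66 V.

−1.66 V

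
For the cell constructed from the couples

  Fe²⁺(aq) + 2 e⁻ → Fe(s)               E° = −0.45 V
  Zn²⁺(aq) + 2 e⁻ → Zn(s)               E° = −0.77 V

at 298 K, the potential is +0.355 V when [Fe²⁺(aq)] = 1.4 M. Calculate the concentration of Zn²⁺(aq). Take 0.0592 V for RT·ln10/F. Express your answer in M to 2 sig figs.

The Fe²⁺/Fe couple has the larger reduction potential, so it is the cathode: E°cell = −0.45 − (−0.77) = +0.32 V and n = 2.
From the Nernst equation, log Q = n(E° − E)/0.0592 = 2·(+0.32 − (+0.355))/0.0592 = −1.182.
Balancing electrons gives Fe²⁺(aq) + Zn(s) → Fe(s) + Zn²⁺(aq); thus Q = [Zn²⁺(aq)] / [Fe²⁺(aq)].
Isolating [Zn²⁺(aq)] in Q = 10^{−1.182} yields log [Zn²⁺(aq)] = −1.036, i.e. 0.092 M.

0.092 M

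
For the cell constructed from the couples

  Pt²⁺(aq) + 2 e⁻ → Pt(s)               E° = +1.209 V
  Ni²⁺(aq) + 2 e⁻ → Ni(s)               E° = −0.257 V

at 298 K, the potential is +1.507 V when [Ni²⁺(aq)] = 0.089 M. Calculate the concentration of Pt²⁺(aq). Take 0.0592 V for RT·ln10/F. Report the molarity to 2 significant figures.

Pt²⁺/Pt is the cathode (higher E°); E°cell = +1.209 − (−0.257) = +1.466 V with n = 2.
From the Nernst equation, log Q = n(E° − E)/0.0592 = 2·(+1.466 − (+1.507))/0.0592 = −1.385.
Balancing electrons gives Pt²⁺(aq) + Ni(s) → Pt(s) + Ni²⁺(aq); thus Q = [Ni²⁺(aq)] / [Pt²⁺(aq)].
Solving for the unknown gives log [Pt²⁺(aq)] = 0.334, so [Pt²⁺(aq)] ≈ 2.2 M.

2.2 M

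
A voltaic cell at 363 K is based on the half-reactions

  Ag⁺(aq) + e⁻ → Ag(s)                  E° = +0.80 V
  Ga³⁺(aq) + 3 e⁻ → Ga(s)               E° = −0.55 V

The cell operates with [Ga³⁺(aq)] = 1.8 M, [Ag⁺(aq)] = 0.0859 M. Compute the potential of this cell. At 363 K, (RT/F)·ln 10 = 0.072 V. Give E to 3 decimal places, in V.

Since E°(Ag⁺/Ag) > E°(Ga³⁺/Ga), Ag⁺/Ag serves as the cathode.
E°cell = E°cat − E°an = +0.80 − (−0.55) = +1.35 V; n = 3.
The balanced reaction is 3 Ag⁺(aq) + Ga(s) → 3 Ag(s) + Ga³⁺(aq), so Q = [Ga³⁺(aq)] / [Ag⁺(aq)]^3 = 2.84×10^3 and log Q = 3.453.
By the Nernst equation, E = +1.35 − (0.072/3)·(3.453) = +1.267 V.

+1.267 V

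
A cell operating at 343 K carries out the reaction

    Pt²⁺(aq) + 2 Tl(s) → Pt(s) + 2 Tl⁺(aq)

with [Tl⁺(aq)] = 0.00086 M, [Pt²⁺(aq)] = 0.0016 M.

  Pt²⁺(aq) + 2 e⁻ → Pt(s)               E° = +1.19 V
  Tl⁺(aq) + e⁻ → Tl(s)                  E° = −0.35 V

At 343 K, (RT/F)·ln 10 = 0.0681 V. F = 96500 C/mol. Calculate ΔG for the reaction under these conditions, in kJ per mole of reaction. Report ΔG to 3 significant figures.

−319 kJ/mol

E°cell = +1.19 − (−0.35) = +1.54 V; the balanced reaction transfers n = 2 electrons.
Q = [Tl⁺(aq)]^2 / [Pt²⁺(aq)] = 0.000462, so log Q = −3.335 and E = +1.54 − (0.0681/2)(−3.335) = +1.6536 V.
Finally ΔG = −nFE = −(2)(96500 C/mol)(+1.6536 V) = −319 kJ/mol.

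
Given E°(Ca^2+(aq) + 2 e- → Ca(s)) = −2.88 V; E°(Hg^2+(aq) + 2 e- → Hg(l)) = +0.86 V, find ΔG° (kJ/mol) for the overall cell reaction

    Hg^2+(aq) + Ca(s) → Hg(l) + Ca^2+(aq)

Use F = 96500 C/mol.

−722 kJ/mol

In the reaction as written Hg^2+(aq) is reduced, so the Hg²⁺/Hg couple is the cathode and Ca²⁺/Ca is the anode.
E°cell = +0.86 − (−2.88) = +3.74 V; balancing electrons gives n = 2.
ΔG° = −nFE°cell = −(2)(96500)(+3.74) J/mol = −722 kJ/mol.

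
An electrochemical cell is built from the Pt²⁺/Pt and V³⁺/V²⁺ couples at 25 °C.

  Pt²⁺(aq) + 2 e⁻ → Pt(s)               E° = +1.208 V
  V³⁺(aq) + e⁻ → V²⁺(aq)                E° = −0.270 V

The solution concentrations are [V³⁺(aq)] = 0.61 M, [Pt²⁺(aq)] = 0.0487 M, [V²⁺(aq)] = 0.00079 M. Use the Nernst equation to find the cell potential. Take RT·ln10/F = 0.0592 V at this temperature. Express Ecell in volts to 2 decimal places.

Pt²⁺/Pt is reduced (cathode, E° = +1.208 V) and V³⁺/V²⁺ is oxidized (anode).
The standard potential is +1.208 − (−0.270) = +1.478 V and the balanced reaction transfers n = 2 electrons.
The balanced reaction is Pt²⁺(aq) + 2 V²⁺(aq) → Pt(s) + 2 V³⁺(aq), so Q = [V³⁺(aq)]^2 / ([Pt²⁺(aq)]·[V²⁺(aq)]^2) = 1.22×10^7 and log Q = 7.088.
By the Nernst equation, E = +1.478 − (0.0592/2)·(7.088) = +1.27 V.

+1.27 V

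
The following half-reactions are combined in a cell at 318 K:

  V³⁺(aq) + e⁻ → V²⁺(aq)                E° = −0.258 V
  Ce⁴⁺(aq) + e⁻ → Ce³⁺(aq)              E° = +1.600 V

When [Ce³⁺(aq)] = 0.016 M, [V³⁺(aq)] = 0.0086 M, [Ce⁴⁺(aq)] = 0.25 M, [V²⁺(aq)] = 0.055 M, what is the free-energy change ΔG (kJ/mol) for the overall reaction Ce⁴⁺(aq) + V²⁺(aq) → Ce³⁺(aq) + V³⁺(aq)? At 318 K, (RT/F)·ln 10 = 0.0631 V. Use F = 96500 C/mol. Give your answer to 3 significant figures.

−191 kJ/mol

E°cell = +1.600 − (−0.258) = +1.858 V; the balanced reaction transfers n = 1 electron.
Here Q = ([Ce³⁺(aq)]·[V³⁺(aq)]) / ([Ce⁴⁺(aq)]·[V²⁺(aq)]) = 0.01 (log Q = −2.000), giving E = +1.858 − (0.0631/1)·(−2.000) = +1.9842 V.
Then ΔG = −nFE = −1 × 96500 × +1.9842 J/mol = −191 kJ/mol.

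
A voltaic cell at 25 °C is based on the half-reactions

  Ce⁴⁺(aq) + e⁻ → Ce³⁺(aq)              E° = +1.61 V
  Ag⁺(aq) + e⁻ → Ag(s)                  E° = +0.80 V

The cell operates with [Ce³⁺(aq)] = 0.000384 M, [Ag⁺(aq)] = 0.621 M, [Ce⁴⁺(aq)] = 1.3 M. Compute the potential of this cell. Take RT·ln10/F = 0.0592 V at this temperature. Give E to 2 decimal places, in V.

Ce⁴⁺/Ce³⁺ is reduced (cathode, E° = +1.61 V) and Ag⁺/Ag is oxidized (anode).
The standard potential is +1.61 − (+0.80) = +0.81 V and the balanced reaction transfers n = 1 electron.
For the overall reaction Ce⁴⁺(aq) + Ag(s) → Ce³⁺(aq) + Ag⁺(aq), Q = ([Ce³⁺(aq)]·[Ag⁺(aq)]) / [Ce⁴⁺(aq)] = 0.000183, giving log Q = −3.737.
E = E° − (0.0592/n)·log Q = +0.81 − (0.0592/1)(−3.737) = +1.03 V.

+1.03 V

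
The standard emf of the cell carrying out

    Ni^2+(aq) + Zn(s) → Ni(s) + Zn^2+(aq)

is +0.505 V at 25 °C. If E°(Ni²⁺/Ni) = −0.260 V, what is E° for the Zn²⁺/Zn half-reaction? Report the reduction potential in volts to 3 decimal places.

In the reaction as written the Ni²⁺/Ni couple is reduced (cathode) and Zn²⁺/Zn is oxidized (anode), so E°cell = E°(Ni²⁺/Ni) − E°(Zn²⁺/Zn).
E°(Zn²⁺/Zn) = E°(cathode) − E°cell = −0.260 − (+0.505) = −0.765 V.

−0.765 V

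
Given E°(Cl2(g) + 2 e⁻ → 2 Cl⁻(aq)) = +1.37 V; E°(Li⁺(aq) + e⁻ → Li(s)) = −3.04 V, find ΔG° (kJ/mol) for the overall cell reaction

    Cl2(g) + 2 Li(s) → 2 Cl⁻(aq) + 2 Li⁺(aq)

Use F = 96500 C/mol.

In the reaction as written Cl2(g) is reduced, so the Cl₂/Cl⁻ couple is the cathode and Li⁺/Li is the anode.
E°cell = +1.37 − (−3.04) = +4.41 V; balancing electrons gives n = 2.
ΔG° = −nFE°cell = −(2)(96500)(+4.41) J/mol = −851 kJ/mol.

−851 kJ/mol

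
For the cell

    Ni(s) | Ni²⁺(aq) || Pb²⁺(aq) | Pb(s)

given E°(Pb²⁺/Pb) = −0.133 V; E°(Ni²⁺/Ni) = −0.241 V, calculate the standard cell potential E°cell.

+0.108 V

By convention the left-hand electrode in cell notation is the anode (oxidation) and the right-hand electrode is the cathode (reduction).
E°cell = E°(right) − E°(left) = −0.133 − (−0.241) = +0.108 V.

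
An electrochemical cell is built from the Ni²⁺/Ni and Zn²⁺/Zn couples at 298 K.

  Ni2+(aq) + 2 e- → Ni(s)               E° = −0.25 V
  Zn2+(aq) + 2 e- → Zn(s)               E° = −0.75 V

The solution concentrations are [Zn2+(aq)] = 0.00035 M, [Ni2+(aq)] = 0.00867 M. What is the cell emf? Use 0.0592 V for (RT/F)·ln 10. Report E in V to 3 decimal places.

+0.541 V

Ni²⁺/Ni is reduced (cathode, E° = −0.25 V) and Zn²⁺/Zn is oxidized (anode).
E°cell = E°cat − E°an = −0.25 − (−0.75) = +0.50 V; n = 2.
The balanced reaction is Ni2+(aq) + Zn(s) → Ni(s) + Zn2+(aq), so Q = [Zn2+(aq)] / [Ni2+(aq)] = 0.0404 and log Q = −1.394.
E = E° − (0.0592/n)·log Q = +0.50 − (0.0592/2)(−1.394) = +0.541 V.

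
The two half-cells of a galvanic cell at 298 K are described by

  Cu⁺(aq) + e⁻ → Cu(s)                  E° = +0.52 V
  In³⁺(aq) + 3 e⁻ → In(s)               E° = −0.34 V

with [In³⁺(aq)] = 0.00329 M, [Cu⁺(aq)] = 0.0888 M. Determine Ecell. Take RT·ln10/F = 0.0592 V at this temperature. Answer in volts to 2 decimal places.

The Cu⁺/Cu couple has the more positive E°, so it is the cathode; In³⁺/In is the anode.
The standard potential is +0.52 − (−0.34) = +0.86 V and the balanced reaction transfers n = 3 electrons.
For the overall reaction 3 Cu⁺(aq) + In(s) → 3 Cu(s) + In³⁺(aq), Q = [In³⁺(aq)] / [Cu⁺(aq)]^3 = 4.7, giving log Q = 0.672.
E = E° − (0.0592/n)·log Q = +0.86 − (0.0592/3)(0.672) = +0.85 V.

+0.85 V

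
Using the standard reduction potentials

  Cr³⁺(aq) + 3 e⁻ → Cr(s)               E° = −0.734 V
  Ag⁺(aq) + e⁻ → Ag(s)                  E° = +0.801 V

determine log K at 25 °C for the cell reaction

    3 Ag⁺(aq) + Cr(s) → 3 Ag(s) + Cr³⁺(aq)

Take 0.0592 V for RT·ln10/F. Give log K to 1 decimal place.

log K = 77.8

The Ag⁺/Ag couple is reduced (cathode); E°cell = +0.801 − (−0.734) = +1.535 V with n = 3.
At equilibrium E = 0, so log K = nE°cell / 0.0592 = (3)(+1.535) / 0.0592 = 77.8.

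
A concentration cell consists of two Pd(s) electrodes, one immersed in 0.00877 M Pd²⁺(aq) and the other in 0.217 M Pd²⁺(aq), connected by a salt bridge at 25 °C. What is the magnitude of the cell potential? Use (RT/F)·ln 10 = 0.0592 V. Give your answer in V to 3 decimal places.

0.041 V

For a concentration cell E°cell = 0, since both electrodes use the same couple.
The compartment with the higher Pd²⁺(aq) concentration (0.217 M) acts as the cathode; ions are reduced there and produced at the dilute (0.00877 M) anode.
With n = 2, Ecell = −(0.0592/2)·log([dilute]/[conc]) = −(0.0592/2)·log(0.00877/0.217) = +0.041 V.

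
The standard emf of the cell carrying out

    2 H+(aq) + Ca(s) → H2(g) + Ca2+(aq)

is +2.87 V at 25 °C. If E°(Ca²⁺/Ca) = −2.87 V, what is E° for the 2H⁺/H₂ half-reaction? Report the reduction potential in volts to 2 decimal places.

+0.00 V

In the reaction as written the 2H⁺/H₂ couple is reduced (cathode) and Ca²⁺/Ca is oxidized (anode), so E°cell = E°(2H⁺/H₂) − E°(Ca²⁺/Ca).
E°(2H⁺/H₂) = E°cell + E°(anode) = +2.87 + (−2.87) = +0.00 V.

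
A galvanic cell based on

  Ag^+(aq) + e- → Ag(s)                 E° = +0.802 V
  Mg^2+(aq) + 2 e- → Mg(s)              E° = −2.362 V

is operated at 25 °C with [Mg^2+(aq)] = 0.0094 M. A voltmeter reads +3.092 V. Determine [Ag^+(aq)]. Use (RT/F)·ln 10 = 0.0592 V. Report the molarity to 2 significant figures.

The Ag⁺/Ag couple has the larger reduction potential, so it is the cathode: E°cell = +0.802 − (−2.362) = +3.164 V and n = 2.
Since E = E° − (0.0592/n)·log Q, log Q = n(E° − E)/0.0592 = 2.432.
Balancing electrons gives 2 Ag^+(aq) + Mg(s) → 2 Ag(s) + Mg^2+(aq); thus Q = [Mg^2+(aq)] / [Ag^+(aq)]^2.
Substituting the known concentrations and solving, log [Ag^+(aq)] = −2.229 and [Ag^+(aq)] = 0.0059 M.

0.0059 M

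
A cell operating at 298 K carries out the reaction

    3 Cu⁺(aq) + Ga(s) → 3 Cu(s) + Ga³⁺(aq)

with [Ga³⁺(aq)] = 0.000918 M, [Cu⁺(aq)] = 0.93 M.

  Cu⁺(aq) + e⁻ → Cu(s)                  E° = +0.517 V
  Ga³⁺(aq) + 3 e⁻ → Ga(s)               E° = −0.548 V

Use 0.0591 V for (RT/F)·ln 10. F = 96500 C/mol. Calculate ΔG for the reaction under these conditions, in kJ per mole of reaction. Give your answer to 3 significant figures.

−325 kJ/mol

E°cell = +0.517 − (−0.548) = +1.065 V; the balanced reaction transfers n = 3 electrons.
Here Q = [Ga³⁺(aq)] / [Cu⁺(aq)]^3 = 0.00114 (log Q = −2.943), giving E = +1.065 − (0.0591/3)·(−2.943) = +1.1230 V.
Then ΔG = −nFE = −3 × 96500 × +1.1230 J/mol = −325 kJ/mol.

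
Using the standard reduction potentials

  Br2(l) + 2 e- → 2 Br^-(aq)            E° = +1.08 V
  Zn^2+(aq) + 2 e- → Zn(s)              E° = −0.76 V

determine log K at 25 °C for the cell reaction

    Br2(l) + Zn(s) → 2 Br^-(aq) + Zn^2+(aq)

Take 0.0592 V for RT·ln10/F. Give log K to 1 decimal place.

log K = 62.2

The Br₂/Br⁻ couple is reduced (cathode); E°cell = +1.08 − (−0.76) = +1.84 V with n = 2.
At equilibrium E = 0, so log K = nE°cell / 0.0592 = (2)(+1.84) / 0.0592 = 62.2.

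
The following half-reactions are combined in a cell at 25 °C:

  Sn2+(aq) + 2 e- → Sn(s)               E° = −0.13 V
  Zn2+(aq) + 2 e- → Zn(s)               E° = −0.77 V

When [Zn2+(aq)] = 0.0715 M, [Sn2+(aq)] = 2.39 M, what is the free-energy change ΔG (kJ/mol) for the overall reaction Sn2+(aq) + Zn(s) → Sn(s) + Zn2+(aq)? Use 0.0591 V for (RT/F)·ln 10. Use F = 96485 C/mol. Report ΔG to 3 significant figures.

−132 kJ/mol

E°cell = −0.13 − (−0.77) = +0.64 V; the balanced reaction transfers n = 2 electrons.
Here Q = [Zn2+(aq)] / [Sn2+(aq)] = 0.0299 (log Q = −1.524), giving E = +0.64 − (0.0591/2)·(−1.524) = +0.6850 V.
ΔG = −nFE = −(2)(96485)(+0.6850) J/mol = −132 kJ/mol.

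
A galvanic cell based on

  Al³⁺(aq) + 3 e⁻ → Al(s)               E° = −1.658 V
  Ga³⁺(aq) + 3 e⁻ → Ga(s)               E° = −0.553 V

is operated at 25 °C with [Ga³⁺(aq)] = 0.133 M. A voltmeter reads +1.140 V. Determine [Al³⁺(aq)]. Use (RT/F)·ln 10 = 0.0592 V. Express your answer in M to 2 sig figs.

With Ga³⁺/Ga at the cathode and Al³⁺/Al at the anode, E°cell = −0.553 − (−1.658) = +1.105 V (n = 3).
Since E = E° − (0.0592/n)·log Q, log Q = n(E° − E)/0.0592 = −1.774.
The balanced reaction is Ga³⁺(aq) + Al(s) → Ga(s) + Al³⁺(aq), so Q = [Al³⁺(aq)] / [Ga³⁺(aq)].
Substituting the known concentrations and solving, log [Al³⁺(aq)] = −2.650 and [Al³⁺(aq)] = 0.0022 M.

0.0022 M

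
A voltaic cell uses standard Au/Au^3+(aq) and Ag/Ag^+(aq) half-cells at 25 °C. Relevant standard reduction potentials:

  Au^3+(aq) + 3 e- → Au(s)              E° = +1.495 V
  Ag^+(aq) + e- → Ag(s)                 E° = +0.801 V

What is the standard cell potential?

+0.694 V

Of the two couples in this cell, the one with the more positive reduction potential is reduced at the cathode: here that is Au³⁺/Au (+1.495 V); Ag⁺/Ag (+0.801 V) is the anode.
E°cell = E°(cathode) − E°(anode) = +1.495 − (+0.801) = +0.694 V.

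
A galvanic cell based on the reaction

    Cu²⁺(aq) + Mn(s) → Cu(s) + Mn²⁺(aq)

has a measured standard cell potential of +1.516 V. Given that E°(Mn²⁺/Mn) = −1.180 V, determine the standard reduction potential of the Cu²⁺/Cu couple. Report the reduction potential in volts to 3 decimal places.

+0.336 V

In the reaction as written the Cu²⁺/Cu couple is reduced (cathode) and Mn²⁺/Mn is oxidized (anode), so E°cell = E°(Cu²⁺/Cu) − E°(Mn²⁺/Mn).
E°(Cu²⁺/Cu) = E°cell + E°(anode) = +1.516 + (−1.180) = +0.336 V.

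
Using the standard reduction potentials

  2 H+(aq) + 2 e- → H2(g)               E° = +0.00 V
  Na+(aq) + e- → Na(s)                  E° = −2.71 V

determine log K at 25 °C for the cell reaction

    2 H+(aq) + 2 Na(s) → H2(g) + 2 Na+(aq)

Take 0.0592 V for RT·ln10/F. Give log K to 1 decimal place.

log K = 91.6

The 2H⁺/H₂ couple is reduced (cathode); E°cell = +0.00 − (−2.71) = +2.71 V with n = 2.
At equilibrium E = 0, so log K = nE°cell / 0.0592 = (2)(+2.71) / 0.0592 = 91.6.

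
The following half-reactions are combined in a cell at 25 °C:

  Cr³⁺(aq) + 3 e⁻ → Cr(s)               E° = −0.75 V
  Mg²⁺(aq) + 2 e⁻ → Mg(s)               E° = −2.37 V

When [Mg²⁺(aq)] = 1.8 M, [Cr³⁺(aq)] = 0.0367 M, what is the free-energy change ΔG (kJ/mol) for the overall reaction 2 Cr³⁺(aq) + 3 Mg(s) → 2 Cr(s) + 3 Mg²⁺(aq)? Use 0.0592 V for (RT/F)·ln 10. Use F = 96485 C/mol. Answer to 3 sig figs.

E°cell = −0.75 − (−2.37) = +1.62 V; the balanced reaction transfers n = 6 electrons.
Here Q = [Mg²⁺(aq)]^3 / [Cr³⁺(aq)]^2 = 4.33×10^3 (log Q = 3.636), giving E = +1.62 − (0.0592/6)·(3.636) = +1.5841 V.
Then ΔG = −nFE = −6 × 96485 × +1.5841 J/mol = −917 kJ/mol.

−917 kJ/mol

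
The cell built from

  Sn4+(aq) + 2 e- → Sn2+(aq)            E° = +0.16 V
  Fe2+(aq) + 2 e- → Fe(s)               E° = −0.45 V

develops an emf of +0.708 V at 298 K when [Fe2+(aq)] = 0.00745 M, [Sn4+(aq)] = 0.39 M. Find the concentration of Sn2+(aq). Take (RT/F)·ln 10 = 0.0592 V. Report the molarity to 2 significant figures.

Sn⁴⁺/Sn²⁺ is the cathode (higher E°); E°cell = +0.16 − (−0.45) = +0.61 V with n = 2.
From the Nernst equation, log Q = n(E° − E)/0.0592 = 2·(+0.61 − (+0.708))/0.0592 = −3.311.
The balanced reaction is Sn4+(aq) + Fe(s) → Sn2+(aq) + Fe2+(aq), so Q = ([Sn2+(aq)]·[Fe2+(aq)]) / [Sn4+(aq)].
Solving for the unknown gives log [Sn2+(aq)] = −1.592, so [Sn2+(aq)] ≈ 0.026 M.

0.026 M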